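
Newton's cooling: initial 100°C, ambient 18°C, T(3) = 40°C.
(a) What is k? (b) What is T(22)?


Newton's law: T(t) = T_a + (T₀ - T_a)e^(-kt).
(a) Use T(3) = 40: (40 - 18)/(100 - 18) = e^(-k·3), so k = -ln(0.268)/3 ≈ 0.4386.
(b) Apply k to t = 22: T(22) = 18 + (82)e^(-9.648) ≈ 18.0°C.


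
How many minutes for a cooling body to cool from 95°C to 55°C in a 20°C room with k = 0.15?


From T(t) = T_a + (T₀ - T_a)e^(-kt), set T(t) = 55:
(55 - 20) / (95 - 20) = e^(-0.15t), so t = -ln(0.467)/0.15 ≈ 5.1 minutes.


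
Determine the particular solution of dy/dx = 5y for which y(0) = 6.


General solution of y' = 5y is y = Ce^(5x).
Apply y(0) = 6: C = 6.
Particular solution: y = 6e^(5x).


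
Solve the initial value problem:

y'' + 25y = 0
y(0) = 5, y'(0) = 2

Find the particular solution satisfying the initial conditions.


Characteristic roots of r² + 25 = 0 are ±5i, so y = C₁cos(5x) + C₂sin(5x).
Apply y(0) = 5: C₁ = 5. Differentiate and apply y'(0) = 2: 5·C₂ = 2, so C₂ = 2/5.
Particular solution: y = 5cos(5x) + (2/5)sin(5x).


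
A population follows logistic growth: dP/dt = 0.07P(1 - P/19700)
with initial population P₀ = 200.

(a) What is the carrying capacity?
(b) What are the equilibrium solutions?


Logistic ODE dP/dt = 0.07P(1 - P/19700) has equilibria where dP/dt = 0, i.e. P = 0 or P = 19700.
The coefficient (1 - P/K) = 0 when P = K, identifying K = 19700 as the carrying capacity.
(a) K = 19700; (b) equilibria P = 0 and P = 19700.


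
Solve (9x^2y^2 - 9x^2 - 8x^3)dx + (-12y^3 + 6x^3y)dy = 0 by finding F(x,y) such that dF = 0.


Check exactness: ∂M/∂y = 18x^2y and ∂N/∂x = 18x^2y; equal, so the equation is exact.
Integrate M with respect to x (treating y as constant): ∫M dx = 3x^3y^2 - 3x^3 - 2x^4 + h(y).
Differentiate w.r.t. y and set equal to N: the x-dependent terms already match, leaving h'(y) = -12y^3. Integrate: h(y) = -3y^4.
So F(x,y) = -3y^4 + 3x^3y^2 - 3x^3 - 2x^4.
General solution: -3y^4 + 3x^3y^2 - 3x^3 - 2x^4 = C.


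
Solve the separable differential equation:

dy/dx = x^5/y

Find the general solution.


Separate variables: y dy = x^5 dx.
Integrate both sides: y²/2 = (1/6)x^6 + C₀.
Multiply by 2: y² = (1/3)x^6 + C.


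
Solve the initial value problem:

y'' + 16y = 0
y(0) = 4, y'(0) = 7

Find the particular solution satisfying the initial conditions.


Characteristic roots of r² + 16 = 0 are ±4i, so y = C₁cos(4x) + C₂sin(4x).
Apply y(0) = 4: C₁ = 4. Differentiate and apply y'(0) = 7: 4·C₂ = 7, so C₂ = 7/4.
Particular solution: y = 4cos(4x) + (7/4)sin(4x).


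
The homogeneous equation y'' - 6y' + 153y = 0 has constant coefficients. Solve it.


Characteristic equation: r² - 6r + 153 = 0.
Discriminant is negative; roots r = 3 ± 12i (complex conjugate pair).
General solution uses e^(α x)(C₁ cos(β x) + C₂ sin(β x)): y = e^(3x)(C₁cos(12x) + C₂sin(12x)).


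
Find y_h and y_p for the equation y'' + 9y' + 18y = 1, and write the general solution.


Characteristic roots of r² + 9r + 18 = 0 are -6, -3.
y_h = C₁e^(-6x) + C₂e^(-3x).
Constant forcing; try y_p = A. Then 18A = 1 ⇒ A = 1/18.
General solution: y = C₁e^(-6x) + C₂e^(-3x) + 1/18.


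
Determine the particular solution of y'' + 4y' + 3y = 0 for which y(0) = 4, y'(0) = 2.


Characteristic roots of r² + 4r + 3 = 0 are -1, -3.
General solution y = c₁ e^(-x) + c₂ e^(-3x).
Apply y(0) = 4: c₁ + c₂ = 4. Apply y'(0) = 2: -1 c₁ - 3 c₂ = 2.
Solve: c₁ = 7, c₂ = -3.
Particular solution: y = 7e^(-x) - 3e^(-3x).


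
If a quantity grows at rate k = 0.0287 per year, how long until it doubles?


Exponential growth: P(t) = P₀ e^(0.0287t). Set P(t)/P₀ = 2: e^(0.0287t) = 2.
Solve: t = ln(2)/0.0287 ≈ 24.15 years.


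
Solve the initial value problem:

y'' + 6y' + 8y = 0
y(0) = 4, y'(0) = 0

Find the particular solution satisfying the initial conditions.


Characteristic roots of r² + 6r + 8 = 0 are -2, -4.
General solution y = c₁ e^(-2x) + c₂ e^(-4x).
Apply y(0) = 4: c₁ + c₂ = 4. Apply y'(0) = 0: -2 c₁ - 4 c₂ = 0.
Solve: c₁ = 8, c₂ = -4.
Particular solution: y = 8e^(-2x) - 4e^(-4x).


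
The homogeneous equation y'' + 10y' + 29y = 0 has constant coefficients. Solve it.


Characteristic equation: r² + 10r + 29 = 0.
Discriminant is negative; roots r = -5 ± 2i (complex conjugate pair).
General solution uses e^(α x)(C₁ cos(β x) + C₂ sin(β x)): y = e^(-5x)(C₁cos(2x) + C₂sin(2x)).


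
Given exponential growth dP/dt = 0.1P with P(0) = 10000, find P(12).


The ODE dP/dt = 0.1P has solution P(t) = P(0)e^(0.1t).
Substitute P(0) = 10000 and t = 12: P(12) = 10000 e^(1.20) ≈ 33201.


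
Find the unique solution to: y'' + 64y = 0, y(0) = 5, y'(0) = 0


Characteristic roots of r² + 64 = 0 are ±8i, so y = C₁cos(8x) + C₂sin(8x).
Apply y(0) = 5: C₁ = 5. Differentiate and apply y'(0) = 0: 8·C₂ = 0, so C₂ = 0.
Particular solution: y = 5cos(8x).


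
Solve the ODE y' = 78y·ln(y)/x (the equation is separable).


Separate: dy/[y ln(y)] = 78 dx/x.
Substitute u = ln(y): du/u = 78 dx/x.
Integrate: ln|ln(y)| = 78ln|x| + C₀, hence ln(y) = C·x^78.


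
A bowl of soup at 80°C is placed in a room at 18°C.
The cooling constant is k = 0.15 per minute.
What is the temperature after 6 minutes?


Newton's law: dT/dt = -k(T - T_a) has solution T(t) = T_a + (T₀ - T_a)e^(-kt).
Plug in T_a = 18, T₀ = 80, k = 0.15, t = 6: T(6) = 18 + (62)e^(-0.90) ≈ 43.2°C.


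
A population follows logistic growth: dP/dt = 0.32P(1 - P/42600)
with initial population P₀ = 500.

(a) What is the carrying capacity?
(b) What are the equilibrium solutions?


Logistic ODE dP/dt = 0.32P(1 - P/42600) has equilibria where dP/dt = 0, i.e. P = 0 or P = 42600.
The coefficient (1 - P/K) = 0 when P = K, identifying K = 42600 as the carrying capacity.
(a) K = 42600; (b) equilibria P = 0 and P = 42600.


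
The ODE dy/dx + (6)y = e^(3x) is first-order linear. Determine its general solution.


P(x) = 6 ⇒ μ = e^(6x).
(μ y)' = e^(9x) ⇒ μ y = e^(9x)/9 + C.
Divide by μ: y = (1/9)e^(3x) + Ce^(-6x).


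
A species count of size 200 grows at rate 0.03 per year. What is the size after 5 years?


The ODE dP/dt = 0.03P has solution P(t) = P(0)e^(0.03t).
Substitute P(0) = 200 and t = 5: P(5) = 200 e^(0.15) ≈ 232.


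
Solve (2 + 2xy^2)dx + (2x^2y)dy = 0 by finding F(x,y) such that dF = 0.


Check exactness: ∂M/∂y = 4xy and ∂N/∂x = 4xy; equal, so the equation is exact.
Integrate M with respect to x (treating y as constant): ∫M dx = 2x + x^2y^2 + h(y).
Differentiate w.r.t. y and set equal to N: all terms match, so h'(y) = 0 and h is a constant absorbed into C.
General solution: 2x + x^2y^2 = C.


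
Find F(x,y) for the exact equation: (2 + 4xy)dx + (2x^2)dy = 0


Check exactness: ∂M/∂y = 4x and ∂N/∂x = 4x; equal, so the equation is exact.
Integrate M with respect to x (treating y as constant): ∫M dx = 2x + 2x^2y + h(y).
Differentiate w.r.t. y and set equal to N: all terms match, so h'(y) = 0 and h is a constant absorbed into C.
General solution: 2x + 2x^2y = C.


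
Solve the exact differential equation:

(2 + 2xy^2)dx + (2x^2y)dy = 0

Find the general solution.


Check exactness: ∂M/∂y = 4xy and ∂N/∂x = 4xy; equal, so the equation is exact.
Integrate M with respect to x (treating y as constant): ∫M dx = 2x + x^2y^2 + h(y).
Differentiate w.r.t. y and set equal to N: all terms match, so h'(y) = 0 and h is a constant absorbed into C.
General solution: 2x + x^2y^2 = C.


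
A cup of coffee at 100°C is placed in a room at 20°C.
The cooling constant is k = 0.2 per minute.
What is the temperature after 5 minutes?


Newton's law: dT/dt = -k(T - T_a) has solution T(t) = T_a + (T₀ - T_a)e^(-kt).
Plug in T_a = 20, T₀ = 100, k = 0.2, t = 5: T(5) = 20 + (80)e^(-1.00) ≈ 49.4°C.


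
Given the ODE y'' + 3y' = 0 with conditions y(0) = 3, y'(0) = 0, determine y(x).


Characteristic roots of r² + 3r = 0 are -3, 0.
General solution y = c₁ e^(-3x) + c₂.
Apply y(0) = 3: c₁ + c₂ = 3. Apply y'(0) = 0: -3 c₁ + 0 c₂ = 0.
Solve: c₁ = 0, c₂ = 3.
Particular solution: y = 0e^(-3x) + 3.


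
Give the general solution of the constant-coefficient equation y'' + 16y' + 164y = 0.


Characteristic equation: r² + 16r + 164 = 0.
Discriminant is negative; roots r = -8 ± 10i (complex conjugate pair).
General solution uses e^(α x)(C₁ cos(β x) + C₂ sin(β x)): y = e^(-8x)(C₁cos(10x) + C₂sin(10x)).


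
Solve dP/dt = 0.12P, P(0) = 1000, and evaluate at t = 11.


The ODE dP/dt = 0.12P has solution P(t) = P(0)e^(0.12t).
Substitute P(0) = 1000 and t = 11: P(11) = 1000 e^(1.32) ≈ 3743.


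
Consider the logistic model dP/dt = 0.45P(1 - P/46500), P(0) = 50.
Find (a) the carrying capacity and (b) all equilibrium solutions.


Logistic ODE dP/dt = 0.45P(1 - P/46500) has equilibria where dP/dt = 0, i.e. P = 0 or P = 46500.
The coefficient (1 - P/K) = 0 when P = K, identifying K = 46500 as the carrying capacity.
(a) K = 46500; (b) equilibria P = 0 and P = 46500.


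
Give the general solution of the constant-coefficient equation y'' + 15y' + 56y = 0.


Characteristic equation: r² + 15r + 56 = 0.
Factor: (r + 7)(r + 8) = 0 ⇒ r = -7, -8 (distinct real).
General solution: y = C₁e^(-7x) + C₂e^(-8x).


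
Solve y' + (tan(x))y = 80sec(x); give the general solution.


P(x) = tan(x) ⇒ μ = e^(∫tan(x)dx) = sec(x).
(sec(x) y)' = 80sec²(x) ⇒ sec(x) y = 80tan(x) + C.
Multiply by cos(x): y = 80sin(x) + C·cos(x).


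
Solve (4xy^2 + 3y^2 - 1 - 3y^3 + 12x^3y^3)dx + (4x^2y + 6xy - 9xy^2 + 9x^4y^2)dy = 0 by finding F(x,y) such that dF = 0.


Check exactness: ∂M/∂y = 8xy + 6y - 9y^2 + 36x^3y^2 and ∂N/∂x = 8xy + 6y - 9y^2 + 36x^3y^2; equal, so the equation is exact.
Integrate M with respect to x (treating y as constant): ∫M dx = 2x^2y^2 + 3xy^2 - x - 3xy^3 + 3x^4y^3 + h(y).
Differentiate w.r.t. y and set equal to N: all terms match, so h'(y) = 0 and h is a constant absorbed into C.
General solution: 2x^2y^2 + 3xy^2 - x - 3xy^3 + 3x^4y^3 = C.


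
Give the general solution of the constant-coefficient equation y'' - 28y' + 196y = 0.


Characteristic equation: r² - 28r + 196 = 0, i.e. (r - 14)² = 0.
Repeated root r = 14; include an x factor for the second linearly independent solution.
General solution: y = (C₁ + C₂x)e^(14x).


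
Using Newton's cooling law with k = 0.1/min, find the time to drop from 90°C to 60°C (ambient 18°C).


From T(t) = T_a + (T₀ - T_a)e^(-kt), set T(t) = 60:
(60 - 18) / (90 - 18) = e^(-0.1t), so t = -ln(0.583)/0.1 ≈ 5.4 minutes.


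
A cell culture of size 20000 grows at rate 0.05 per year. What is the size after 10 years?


The ODE dP/dt = 0.05P has solution P(t) = P(0)e^(0.05t).
Substitute P(0) = 20000 and t = 10: P(10) = 20000 e^(0.50) ≈ 32974.


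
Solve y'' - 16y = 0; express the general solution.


Characteristic equation: r² - 16 = 0.
Factor: (r - 4)(r + 4) = 0 ⇒ r = 4, -4 (distinct real).
General solution: y = C₁e^(4x) + C₂e^(-4x).


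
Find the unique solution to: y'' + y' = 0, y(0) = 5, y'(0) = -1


Characteristic roots of r² + r = 0 are -1, 0.
General solution y = c₁ e^(-x) + c₂.
Apply y(0) = 5: c₁ + c₂ = 5. Apply y'(0) = -1: -1 c₁ + 0 c₂ = -1.
Solve: c₁ = 1, c₂ = 4.
Particular solution: y = e^(-x) + 4.


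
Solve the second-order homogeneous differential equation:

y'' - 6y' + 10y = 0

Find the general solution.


Characteristic equation: r² - 6r + 10 = 0.
Discriminant is negative; roots r = 3 ± 1i (complex conjugate pair).
General solution uses e^(α x)(C₁ cos(β x) + C₂ sin(β x)): y = e^(3x)(C₁cos(x) + C₂sin(x)).


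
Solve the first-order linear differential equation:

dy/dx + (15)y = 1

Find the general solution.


P(x) = 15, Q(x) = 1; integrating factor μ = e^(15x).
(μ y)' = e^(15x) ⇒ μ y = (1/15)e^(15x) + C.
Divide by μ: y = 1/15 + Ce^(-15x).


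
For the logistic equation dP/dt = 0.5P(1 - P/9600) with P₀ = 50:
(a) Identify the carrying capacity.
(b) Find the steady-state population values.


Logistic ODE dP/dt = 0.5P(1 - P/9600) has equilibria where dP/dt = 0, i.e. P = 0 or P = 9600.
The coefficient (1 - P/K) = 0 when P = K, identifying K = 9600 as the carrying capacity.
(a) K = 9600; (b) equilibria P = 0 and P = 9600.


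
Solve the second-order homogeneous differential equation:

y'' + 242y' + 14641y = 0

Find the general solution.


Characteristic equation: r² + 242r + 14641 = 0, i.e. (r + 121)² = 0.
Repeated root r = -121; include an x factor for the second linearly independent solution.
General solution: y = (C₁ + C₂x)e^(-121x).


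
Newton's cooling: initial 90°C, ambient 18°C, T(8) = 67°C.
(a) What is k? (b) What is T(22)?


Newton's law: T(t) = T_a + (T₀ - T_a)e^(-kt).
(a) Use T(8) = 67: (67 - 18)/(90 - 18) = e^(-k·8), so k = -ln(0.681)/8 ≈ 0.0481.
(b) Apply k to t = 22: T(22) = 18 + (72)e^(-1.058) ≈ 43.0°C.


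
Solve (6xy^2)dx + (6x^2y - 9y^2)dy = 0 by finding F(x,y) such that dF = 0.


Check exactness: ∂M/∂y = 12xy and ∂N/∂x = 12xy; equal, so the equation is exact.
Integrate M with respect to x (treating y as constant): ∫M dx = 3x^2y^2 + h(y).
Differentiate w.r.t. y and set equal to N: the x-dependent terms already match, leaving h'(y) = -9y^2. Integrate: h(y) = -3y^3.
So F(x,y) = 3x^2y^2 - 3y^3.
General solution: 3x^2y^2 - 3y^3 = C.


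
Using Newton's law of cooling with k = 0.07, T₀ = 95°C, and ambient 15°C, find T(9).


Newton's law: dT/dt = -k(T - T_a) has solution T(t) = T_a + (T₀ - T_a)e^(-kt).
Plug in T_a = 15, T₀ = 95, k = 0.07, t = 9: T(9) = 15 + (80)e^(-0.63) ≈ 57.6°C.


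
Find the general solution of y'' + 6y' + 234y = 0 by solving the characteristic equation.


Characteristic equation: r² + 6r + 234 = 0.
Discriminant is negative; roots r = -3 ± 15i (complex conjugate pair).
General solution uses e^(α x)(C₁ cos(β x) + C₂ sin(β x)): y = e^(-3x)(C₁cos(15x) + C₂sin(15x)).


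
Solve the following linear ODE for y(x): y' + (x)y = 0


P(x) = x ⇒ μ = e^((1/2)x²).
Q(x) = 0 so μ y is constant: y = Ce^(-(1/2)x²).


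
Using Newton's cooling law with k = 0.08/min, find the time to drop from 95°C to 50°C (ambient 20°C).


From T(t) = T_a + (T₀ - T_a)e^(-kt), set T(t) = 50:
(50 - 20) / (95 - 20) = e^(-0.08t), so t = -ln(0.400)/0.08 ≈ 11.5 minutes.


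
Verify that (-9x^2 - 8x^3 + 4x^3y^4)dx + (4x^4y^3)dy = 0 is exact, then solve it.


Check exactness: ∂M/∂y = 16x^3y^3 and ∂N/∂x = 16x^3y^3; equal, so the equation is exact.
Integrate M with respect to x (treating y as constant): ∫M dx = -3x^3 - 2x^4 + x^4y^4 + h(y).
Differentiate w.r.t. y and set equal to N: all terms match, so h'(y) = 0 and h is a constant absorbed into C.
General solution: -3x^3 - 2x^4 + x^4y^4 = C.


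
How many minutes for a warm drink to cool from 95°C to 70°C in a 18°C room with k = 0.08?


From T(t) = T_a + (T₀ - T_a)e^(-kt), set T(t) = 70:
(70 - 18) / (95 - 18) = e^(-0.08t), so t = -ln(0.675)/0.08 ≈ 4.9 minutes.


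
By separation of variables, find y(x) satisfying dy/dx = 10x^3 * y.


Separate variables: dy/y = 10x^3 dx.
Integrate: ln|y| = (5/2)x^4 + C₀.
Exponentiate: y = Ce^((5/2)x^4).


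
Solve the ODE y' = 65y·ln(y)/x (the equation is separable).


Separate: dy/[y ln(y)] = 65 dx/x.
Substitute u = ln(y): du/u = 65 dx/x.
Integrate: ln|ln(y)| = 65ln|x| + C₀, hence ln(y) = C·x^65.


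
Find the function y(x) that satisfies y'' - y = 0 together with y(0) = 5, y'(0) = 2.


Characteristic roots of r² - 1 = 0 are -1, 1.
General solution y = c₁ e^(-x) + c₂ e^(x).
Apply y(0) = 5: c₁ + c₂ = 5. Apply y'(0) = 2: -1 c₁ + 1 c₂ = 2.
Solve: c₁ = 3/2, c₂ = 7/2.
Particular solution: y = (3/2)e^(-x) + (7/2)e^(x).


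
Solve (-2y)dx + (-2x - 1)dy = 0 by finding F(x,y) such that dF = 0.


Check exactness: ∂M/∂y = -2 and ∂N/∂x = -2; equal, so the equation is exact.
Integrate M with respect to x (treating y as constant): ∫M dx = -2xy + h(y).
Differentiate w.r.t. y and set equal to N: the x-dependent terms already match, leaving h'(y) = -1. Integrate: h(y) = -y.
So F(x,y) = -2xy - y.
General solution: -2xy - y = C.


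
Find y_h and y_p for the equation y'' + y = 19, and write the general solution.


Homogeneous part: r² + 1 = 0 ⇒ r = ±1i, so y_h = C₁cos(x) + C₂sin(x).
Try constant y_p = A; plug in: 1A = 19 ⇒ A = 19.
General solution: y = C₁cos(x) + C₂sin(x) + 19.


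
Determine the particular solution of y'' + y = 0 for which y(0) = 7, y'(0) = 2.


Characteristic roots of r² + 1 = 0 are ±1i, so y = C₁cos(x) + C₂sin(x).
Apply y(0) = 7: C₁ = 7. Differentiate and apply y'(0) = 2: 1·C₂ = 2, so C₂ = 2.
Particular solution: y = 7cos(x) + 2sin(x).


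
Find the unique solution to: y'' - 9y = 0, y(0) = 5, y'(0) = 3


Characteristic roots of r² - 9 = 0 are 3, -3.
General solution y = c₁ e^(3x) + c₂ e^(-3x).
Apply y(0) = 5: c₁ + c₂ = 5. Apply y'(0) = 3: 3 c₁ - 3 c₂ = 3.
Solve: c₁ = 3, c₂ = 2.
Particular solution: y = 3e^(3x) + 2e^(-3x).


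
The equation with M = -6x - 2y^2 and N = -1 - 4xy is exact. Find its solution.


Check exactness: ∂M/∂y = -4y and ∂N/∂x = -4y; equal, so the equation is exact.
Integrate M with respect to x (treating y as constant): ∫M dx = -3x^2 - 2xy^2 + h(y).
Differentiate w.r.t. y and set equal to N: the x-dependent terms already match, leaving h'(y) = -1. Integrate: h(y) = -y.
So F(x,y) = -3x^2 - y - 2xy^2.
General solution: -3x^2 - y - 2xy^2 = C.


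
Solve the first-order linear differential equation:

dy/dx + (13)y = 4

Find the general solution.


P(x) = 13, Q(x) = 4; integrating factor μ = e^(13x).
(μ y)' = 4e^(13x) ⇒ μ y = (4/13)e^(13x) + C.
Divide by μ: y = 4/13 + Ce^(-13x).


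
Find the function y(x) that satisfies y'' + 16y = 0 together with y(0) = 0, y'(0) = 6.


Characteristic roots of r² + 16 = 0 are ±4i, so y = C₁cos(4x) + C₂sin(4x).
Apply y(0) = 0: C₁ = 0. Differentiate and apply y'(0) = 6: 4·C₂ = 6, so C₂ = 3/2.
Particular solution: y = (3/2)sin(4x).


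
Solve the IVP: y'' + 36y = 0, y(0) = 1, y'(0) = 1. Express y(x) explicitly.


Characteristic roots of r² + 36 = 0 are ±6i, so y = C₁cos(6x) + C₂sin(6x).
Apply y(0) = 1: C₁ = 1. Differentiate and apply y'(0) = 1: 6·C₂ = 1, so C₂ = 1/6.
Particular solution: y = cos(6x) + (1/6)sin(6x).


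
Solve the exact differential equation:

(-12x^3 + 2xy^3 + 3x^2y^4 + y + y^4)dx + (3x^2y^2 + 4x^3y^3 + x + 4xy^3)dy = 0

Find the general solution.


Check exactness: ∂M/∂y = 6xy^2 + 12x^2y^3 + 1 + 4y^3 and ∂N/∂x = 6xy^2 + 12x^2y^3 + 1 + 4y^3; equal, so the equation is exact.
Integrate M with respect to x (treating y as constant): ∫M dx = -3x^4 + x^2y^3 + x^3y^4 + xy + xy^4 + h(y).
Differentiate w.r.t. y and set equal to N: all terms match, so h'(y) = 0 and h is a constant absorbed into C.
General solution: -3x^4 + x^2y^3 + x^3y^4 + xy + xy^4 = C.


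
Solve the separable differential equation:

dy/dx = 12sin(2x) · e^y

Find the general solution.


Separate: e^(-y) dy = 12sin(2x) dx.
Integrate: -e^(-y) = -6cos(2x) + C₀.
Rearrange: e^(-y) = 6cos(2x) + C.


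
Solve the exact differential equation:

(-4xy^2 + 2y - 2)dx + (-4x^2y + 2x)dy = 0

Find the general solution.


Check exactness: ∂M/∂y = -8xy + 2 and ∂N/∂x = -8xy + 2; equal, so the equation is exact.
Integrate M with respect to x (treating y as constant): ∫M dx = -2x^2y^2 + 2xy - 2x + h(y).
Differentiate w.r.t. y and set equal to N: all terms match, so h'(y) = 0 and h is a constant absorbed into C.
General solution: -2x^2y^2 + 2xy - 2x = C.


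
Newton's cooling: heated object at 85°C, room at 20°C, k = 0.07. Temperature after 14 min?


Newton's law: dT/dt = -k(T - T_a) has solution T(t) = T_a + (T₀ - T_a)e^(-kt).
Plug in T_a = 20, T₀ = 85, k = 0.07, t = 14: T(14) = 20 + (65)e^(-0.98) ≈ 44.4°C.


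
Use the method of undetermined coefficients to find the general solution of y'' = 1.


Characteristic polynomial (r - 0)² = 0; repeated root r = 0.
y_h = (C₁ + C₂x). Forcing matches the repeated root (resonance), so try y_p = Ax².
Substitute and solve for A: 2A = 1, so A = 1/2.
General solution: y = C₁ + C₂x + (1/2)x².


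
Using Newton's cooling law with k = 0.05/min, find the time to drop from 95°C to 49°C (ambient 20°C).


From T(t) = T_a + (T₀ - T_a)e^(-kt), set T(t) = 49:
(49 - 20) / (95 - 20) = e^(-0.05t), so t = -ln(0.387)/0.05 ≈ 19.0 minutes.


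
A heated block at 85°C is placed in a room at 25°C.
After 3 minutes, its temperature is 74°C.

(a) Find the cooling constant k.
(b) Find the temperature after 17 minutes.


Newton's law: T(t) = T_a + (T₀ - T_a)e^(-kt).
(a) Use T(3) = 74: (74 - 25)/(85 - 25) = e^(-k·3), so k = -ln(0.817)/3 ≈ 0.0675.
(b) Apply k to t = 17: T(17) = 25 + (60)e^(-1.148) ≈ 44.0°C.


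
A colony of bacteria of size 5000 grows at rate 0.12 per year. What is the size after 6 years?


The ODE dP/dt = 0.12P has solution P(t) = P(0)e^(0.12t).
Substitute P(0) = 5000 and t = 6: P(6) = 5000 e^(0.72) ≈ 10272.


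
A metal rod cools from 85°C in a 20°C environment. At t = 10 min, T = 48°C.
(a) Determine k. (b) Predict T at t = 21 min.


Newton's law: T(t) = T_a + (T₀ - T_a)e^(-kt).
(a) Use T(10) = 48: (48 - 20)/(85 - 20) = e^(-k·10), so k = -ln(0.431)/10 ≈ 0.0842.
(b) Apply k to t = 21: T(21) = 20 + (65)e^(-1.769) ≈ 31.1°C.


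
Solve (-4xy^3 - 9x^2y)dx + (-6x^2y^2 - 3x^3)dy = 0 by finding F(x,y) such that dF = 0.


Check exactness: ∂M/∂y = -12xy^2 - 9x^2 and ∂N/∂x = -12xy^2 - 9x^2; equal, so the equation is exact.
Integrate M with respect to x (treating y as constant): ∫M dx = -2x^2y^3 - 3x^3y + h(y).
Differentiate w.r.t. y and set equal to N: all terms match, so h'(y) = 0 and h is a constant absorbed into C.
General solution: -2x^2y^3 - 3x^3y = C.


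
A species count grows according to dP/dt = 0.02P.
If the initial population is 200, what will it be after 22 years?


The ODE dP/dt = 0.02P has solution P(t) = P(0)e^(0.02t).
Substitute P(0) = 200 and t = 22: P(22) = 200 e^(0.44) ≈ 311.


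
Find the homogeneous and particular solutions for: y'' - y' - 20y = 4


Characteristic roots of r² - r - 20 = 0 are 5, -4.
y_h = C₁e^(5x) + C₂e^(-4x).
Forcing exponent 0 is not a characteristic root; try y_p = A.
Substitute: A·(0 + (-1)·0 + (-20)) = A·-20 = 4, so A = -1/5.
General solution: y = C₁e^(5x) + C₂e^(-4x) - 1/5.


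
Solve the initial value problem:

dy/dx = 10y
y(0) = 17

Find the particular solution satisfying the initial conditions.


General solution of y' = 10y is y = Ce^(10x).
Apply y(0) = 17: C = 17.
Particular solution: y = 17e^(10x).


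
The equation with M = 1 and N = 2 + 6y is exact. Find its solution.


Check exactness: ∂M/∂y = 0 and ∂N/∂x = 0; equal, so the equation is exact.
Integrate M with respect to x (treating y as constant): ∫M dx = x + h(y).
Differentiate w.r.t. y and set equal to N: the x-dependent terms already match, leaving h'(y) = 2 + 6y. Integrate: h(y) = 2y + 3y^2.
So F(x,y) = 2y + 3y^2 + x.
General solution: 2y + 3y^2 + x = C.


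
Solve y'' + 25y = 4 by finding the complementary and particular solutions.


Homogeneous part: r² + 25 = 0 ⇒ r = ±5i, so y_h = C₁cos(5x) + C₂sin(5x).
Try constant y_p = A; plug in: 25A = 4 ⇒ A = 4/25.
General solution: y = C₁cos(5x) + C₂sin(5x) + 4/25.


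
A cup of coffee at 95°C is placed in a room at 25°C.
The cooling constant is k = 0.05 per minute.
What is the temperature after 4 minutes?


Newton's law: dT/dt = -k(T - T_a) has solution T(t) = T_a + (T₀ - T_a)e^(-kt).
Plug in T_a = 25, T₀ = 95, k = 0.05, t = 4: T(4) = 25 + (70)e^(-0.20) ≈ 82.3°C.


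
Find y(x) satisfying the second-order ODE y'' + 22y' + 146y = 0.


Characteristic equation: r² + 22r + 146 = 0.
Discriminant is negative; roots r = -11 ± 5i (complex conjugate pair).
General solution uses e^(α x)(C₁ cos(β x) + C₂ sin(β x)): y = e^(-11x)(C₁cos(5x) + C₂sin(5x)).


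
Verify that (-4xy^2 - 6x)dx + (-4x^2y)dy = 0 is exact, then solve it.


Check exactness: ∂M/∂y = -8xy and ∂N/∂x = -8xy; equal, so the equation is exact.
Integrate M with respect to x (treating y as constant): ∫M dx = -2x^2y^2 - 3x^2 + h(y).
Differentiate w.r.t. y and set equal to N: all terms match, so h'(y) = 0 and h is a constant absorbed into C.
General solution: -2x^2y^2 - 3x^2 = C.


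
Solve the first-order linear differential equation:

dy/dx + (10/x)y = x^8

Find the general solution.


P(x) = 10/x ⇒ μ = x^10.
(x^10 y)' = x^18 ⇒ x^10 y = x^19/(19) + C.
Solve for y: y = (1/19)x^9 + C/x^10.


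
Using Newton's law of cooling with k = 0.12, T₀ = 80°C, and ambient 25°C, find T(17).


Newton's law: dT/dt = -k(T - T_a) has solution T(t) = T_a + (T₀ - T_a)e^(-kt).
Plug in T_a = 25, T₀ = 80, k = 0.12, t = 17: T(17) = 25 + (55)e^(-2.04) ≈ 32.2°C.


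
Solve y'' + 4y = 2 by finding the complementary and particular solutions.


Homogeneous part: r² + 4 = 0 ⇒ r = ±2i, so y_h = C₁cos(2x) + C₂sin(2x).
Try constant y_p = A; plug in: 4A = 2 ⇒ A = 1/2.
General solution: y = C₁cos(2x) + C₂sin(2x) + 1/2.


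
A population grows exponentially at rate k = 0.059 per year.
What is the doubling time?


Exponential growth: P(t) = P₀ e^(0.059t). Set P(t)/P₀ = 2: e^(0.059t) = 2.
Solve: t = ln(2)/0.059 ≈ 11.75 years.


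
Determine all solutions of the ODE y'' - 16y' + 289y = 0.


Characteristic equation: r² - 16r + 289 = 0.
Discriminant is negative; roots r = 8 ± 15i (complex conjugate pair).
General solution uses e^(α x)(C₁ cos(β x) + C₂ sin(β x)): y = e^(8x)(C₁cos(15x) + C₂sin(15x)).


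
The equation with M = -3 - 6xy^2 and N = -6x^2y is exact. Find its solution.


Check exactness: ∂M/∂y = -12xy and ∂N/∂x = -12xy; equal, so the equation is exact.
Integrate M with respect to x (treating y as constant): ∫M dx = -3x - 3x^2y^2 + h(y).
Differentiate w.r.t. y and set equal to N: all terms match, so h'(y) = 0 and h is a constant absorbed into C.
General solution: -3x - 3x^2y^2 = C.


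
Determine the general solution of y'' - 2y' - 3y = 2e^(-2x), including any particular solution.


Characteristic roots of r² - 2r - 3 = 0 are 3, -1.
y_h = C₁e^(3x) + C₂e^(-x).
Forcing exponent -2 is not a characteristic root; try y_p = Ae^(-2x).
Substitute: A·(4 + (-2)·-2 + (-3)) = A·5 = 2, so A = 2/5.
General solution: y = C₁e^(3x) + C₂e^(-x) + (2/5)e^(-2x).


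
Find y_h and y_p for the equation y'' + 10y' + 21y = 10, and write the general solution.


Characteristic roots of r² + 10r + 21 = 0 are -7, -3.
y_h = C₁e^(-7x) + C₂e^(-3x).
Constant forcing; try y_p = A. Then 21A = 10 ⇒ A = 10/21.
General solution: y = C₁e^(-7x) + C₂e^(-3x) + 10/21.


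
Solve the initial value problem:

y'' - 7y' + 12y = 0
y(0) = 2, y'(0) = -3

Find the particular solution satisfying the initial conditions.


Characteristic roots of r² - 7r + 12 = 0 are 4, 3.
General solution y = c₁ e^(4x) + c₂ e^(3x).
Apply y(0) = 2: c₁ + c₂ = 2. Apply y'(0) = -3: 4 c₁ + 3 c₂ = -3.
Solve: c₁ = -9, c₂ = 11.
Particular solution: y = -9e^(4x) + 11e^(3x).


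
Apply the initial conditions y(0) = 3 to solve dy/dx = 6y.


General solution of y' = 6y is y = Ce^(6x).
Apply y(0) = 3: C = 3.
Particular solution: y = 3e^(6x).


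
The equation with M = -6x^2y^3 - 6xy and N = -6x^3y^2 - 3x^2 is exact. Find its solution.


Check exactness: ∂M/∂y = -18x^2y^2 - 6x and ∂N/∂x = -18x^2y^2 - 6x; equal, so the equation is exact.
Integrate M with respect to x (treating y as constant): ∫M dx = -2x^3y^3 - 3x^2y + h(y).
Differentiate w.r.t. y and set equal to N: all terms match, so h'(y) = 0 and h is a constant absorbed into C.
General solution: -2x^3y^3 - 3x^2y = C.


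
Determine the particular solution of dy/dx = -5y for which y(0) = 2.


General solution of y' = -5y is y = Ce^(-5x).
Apply y(0) = 2: C = 2.
Particular solution: y = 2e^(-5x).


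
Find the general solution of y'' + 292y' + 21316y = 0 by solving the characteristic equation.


Characteristic equation: r² + 292r + 21316 = 0, i.e. (r + 146)² = 0.
Repeated root r = -146; include an x factor for the second linearly independent solution.
General solution: y = (C₁ + C₂x)e^(-146x).


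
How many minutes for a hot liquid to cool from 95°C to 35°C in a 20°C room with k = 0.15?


From T(t) = T_a + (T₀ - T_a)e^(-kt), set T(t) = 35:
(35 - 20) / (95 - 20) = e^(-0.15t), so t = -ln(0.200)/0.15 ≈ 10.7 minutes.


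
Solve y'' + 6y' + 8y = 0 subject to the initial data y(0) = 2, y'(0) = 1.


Characteristic roots of r² + 6r + 8 = 0 are -4, -2.
General solution y = c₁ e^(-4x) + c₂ e^(-2x).
Apply y(0) = 2: c₁ + c₂ = 2. Apply y'(0) = 1: -4 c₁ - 2 c₂ = 1.
Solve: c₁ = -5/2, c₂ = 9/2.
Particular solution: y = -(5/2)e^(-4x) + (9/2)e^(-2x).


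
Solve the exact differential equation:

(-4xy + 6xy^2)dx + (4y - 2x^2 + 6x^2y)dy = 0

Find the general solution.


Check exactness: ∂M/∂y = -4x + 12xy and ∂N/∂x = -4x + 12xy; equal, so the equation is exact.
Integrate M with respect to x (treating y as constant): ∫M dx = -2x^2y + 3x^2y^2 + h(y).
Differentiate w.r.t. y and set equal to N: the x-dependent terms already match, leaving h'(y) = 4y. Integrate: h(y) = 2y^2.
So F(x,y) = 2y^2 - 2x^2y + 3x^2y^2.
General solution: 2y^2 - 2x^2y + 3x^2y^2 = C.


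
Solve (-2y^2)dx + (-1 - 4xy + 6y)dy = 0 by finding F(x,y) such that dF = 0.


Check exactness: ∂M/∂y = -4y and ∂N/∂x = -4y; equal, so the equation is exact.
Integrate M with respect to x (treating y as constant): ∫M dx = -2xy^2 + h(y).
Differentiate w.r.t. y and set equal to N: the x-dependent terms already match, leaving h'(y) = -1 + 6y. Integrate: h(y) = -y + 3y^2.
So F(x,y) = -y - 2xy^2 + 3y^2.
General solution: -y - 2xy^2 + 3y^2 = C.


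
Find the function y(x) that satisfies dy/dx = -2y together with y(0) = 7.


General solution of y' = -2y is y = Ce^(-2x).
Apply y(0) = 7: C = 7.
Particular solution: y = 7e^(-2x).


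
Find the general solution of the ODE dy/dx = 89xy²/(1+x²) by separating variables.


Separate: dy/y² = 89x/(1+x²) dx.
Integrate LHS: ∫ dy/y² = -1/y.
Integrate RHS via u = 1+x²: (89/2)ln(1+x²) + C.
Result: -1/y = (89/2)ln(1+x²) + C.


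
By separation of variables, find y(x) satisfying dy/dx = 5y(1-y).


Separate: dy/[y(1-y)] = 5 dx.
Partial fractions: 1/[y(1-y)] = 1/y + 1/(1-y).
Integrate: ln|y/(1-y)| = 5x + C₀.
Solve for y: y = 1/(1 + Ce^(-5x)).


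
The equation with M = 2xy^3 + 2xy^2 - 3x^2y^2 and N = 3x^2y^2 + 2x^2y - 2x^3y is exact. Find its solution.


Check exactness: ∂M/∂y = 6xy^2 + 4xy - 6x^2y and ∂N/∂x = 6xy^2 + 4xy - 6x^2y; equal, so the equation is exact.
Integrate M with respect to x (treating y as constant): ∫M dx = x^2y^3 + x^2y^2 - x^3y^2 + h(y).
Differentiate w.r.t. y and set equal to N: all terms match, so h'(y) = 0 and h is a constant absorbed into C.
General solution: x^2y^3 + x^2y^2 - x^3y^2 = C.


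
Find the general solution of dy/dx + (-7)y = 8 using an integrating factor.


P(x) = -7 ⇒ μ = e^(-7x).
(μ y)' = 8e^(-7x) ⇒ μ y = -(8/7)e^(-7x) + C.
Divide by μ: y = -8/7 + Ce^(7x).


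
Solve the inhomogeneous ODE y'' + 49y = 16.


Homogeneous part: r² + 49 = 0 ⇒ r = ±7i, so y_h = C₁cos(7x) + C₂sin(7x).
Try constant y_p = A; plug in: 49A = 16 ⇒ A = 16/49.
General solution: y = C₁cos(7x) + C₂sin(7x) + 16/49.


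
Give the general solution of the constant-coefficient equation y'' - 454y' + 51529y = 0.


Characteristic equation: r² - 454r + 51529 = 0, i.e. (r - 227)² = 0.
Repeated root r = 227; include an x factor for the second linearly independent solution.
General solution: y = (C₁ + C₂x)e^(227x).


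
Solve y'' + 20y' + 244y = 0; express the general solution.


Characteristic equation: r² + 20r + 244 = 0.
Discriminant is negative; roots r = -10 ± 12i (complex conjugate pair).
General solution uses e^(α x)(C₁ cos(β x) + C₂ sin(β x)): y = e^(-10x)(C₁cos(12x) + C₂sin(12x)).


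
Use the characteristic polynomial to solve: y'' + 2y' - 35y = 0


Characteristic equation: r² + 2r - 35 = 0.
Factor: (r + 7)(r - 5) = 0 ⇒ r = -7, 5 (distinct real).
General solution: y = C₁e^(-7x) + C₂e^(5x).


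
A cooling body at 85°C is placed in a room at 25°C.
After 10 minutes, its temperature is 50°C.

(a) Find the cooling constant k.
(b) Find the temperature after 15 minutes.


Newton's law: T(t) = T_a + (T₀ - T_a)e^(-kt).
(a) Use T(10) = 50: (50 - 25)/(85 - 25) = e^(-k·10), so k = -ln(0.417)/10 ≈ 0.0875.
(b) Apply k to t = 15: T(15) = 25 + (60)e^(-1.313) ≈ 41.1°C.


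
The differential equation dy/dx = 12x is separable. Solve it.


Integrate both sides with respect to x: y = ∫ 12x dx = 6x^2 + C.


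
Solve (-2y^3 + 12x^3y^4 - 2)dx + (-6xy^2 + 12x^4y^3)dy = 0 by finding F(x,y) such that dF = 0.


Check exactness: ∂M/∂y = -6y^2 + 48x^3y^3 and ∂N/∂x = -6y^2 + 48x^3y^3; equal, so the equation is exact.
Integrate M with respect to x (treating y as constant): ∫M dx = -2xy^3 + 3x^4y^4 - 2x + h(y).
Differentiate w.r.t. y and set equal to N: all terms match, so h'(y) = 0 and h is a constant absorbed into C.
General solution: -2xy^3 + 3x^4y^4 - 2x = C.


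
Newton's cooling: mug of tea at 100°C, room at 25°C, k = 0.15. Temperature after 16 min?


Newton's law: dT/dt = -k(T - T_a) has solution T(t) = T_a + (T₀ - T_a)e^(-kt).
Plug in T_a = 25, T₀ = 100, k = 0.15, t = 16: T(16) = 25 + (75)e^(-2.40) ≈ 31.8°C.


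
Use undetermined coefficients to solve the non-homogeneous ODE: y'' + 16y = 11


Homogeneous part: r² + 16 = 0 ⇒ r = ±4i, so y_h = C₁cos(4x) + C₂sin(4x).
Try constant y_p = A; plug in: 16A = 11 ⇒ A = 11/16.
General solution: y = C₁cos(4x) + C₂sin(4x) + 11/16.


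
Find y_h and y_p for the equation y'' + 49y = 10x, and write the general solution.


Homogeneous: r² + 49 = 0 ⇒ r = ±7i, y_h = C₁cos(7x) + C₂sin(7x).
Polynomial forcing; try y_p = Ax + B. Then y_p'' + 49 y_p = 49(Ax + B) = 10x, so B = 0 and A = 10/49.
General solution: y = C₁cos(7x) + C₂sin(7x) + (10/49)x.


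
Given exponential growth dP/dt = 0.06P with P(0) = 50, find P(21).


The ODE dP/dt = 0.06P has solution P(t) = P(0)e^(0.06t).
Substitute P(0) = 50 and t = 21: P(21) = 50 e^(1.26) ≈ 176.


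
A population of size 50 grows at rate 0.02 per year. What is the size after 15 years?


The ODE dP/dt = 0.02P has solution P(t) = P(0)e^(0.02t).
Substitute P(0) = 50 and t = 15: P(15) = 50 e^(0.30) ≈ 67.


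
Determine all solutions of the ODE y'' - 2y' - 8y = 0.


Characteristic equation: r² - 2r - 8 = 0.
Factor: (r + 2)(r - 4) = 0 ⇒ r = -2, 4 (distinct real).
General solution: y = C₁e^(-2x) + C₂e^(4x).


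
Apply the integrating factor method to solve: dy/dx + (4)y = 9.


P(x) = 4, Q(x) = 9; integrating factor μ = e^(4x).
(μ y)' = 9e^(4x) ⇒ μ y = (9/4)e^(4x) + C.
Divide by μ: y = 9/4 + Ce^(-4x).


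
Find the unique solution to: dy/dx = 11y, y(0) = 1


General solution of y' = 11y is y = Ce^(11x).
Apply y(0) = 1: C = 1.
Particular solution: y = e^(11x).


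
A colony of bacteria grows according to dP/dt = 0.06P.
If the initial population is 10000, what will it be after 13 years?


The ODE dP/dt = 0.06P has solution P(t) = P(0)e^(0.06t).
Substitute P(0) = 10000 and t = 13: P(13) = 10000 e^(0.78) ≈ 21815.


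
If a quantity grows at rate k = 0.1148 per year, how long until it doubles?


Exponential growth: P(t) = P₀ e^(0.1148t). Set P(t)/P₀ = 2: e^(0.1148t) = 2.
Solve: t = ln(2)/0.1148 ≈ 6.04 years.


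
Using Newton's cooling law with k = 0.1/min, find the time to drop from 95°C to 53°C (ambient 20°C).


From T(t) = T_a + (T₀ - T_a)e^(-kt), set T(t) = 53:
(53 - 20) / (95 - 20) = e^(-0.1t), so t = -ln(0.440)/0.1 ≈ 8.2 minutes.


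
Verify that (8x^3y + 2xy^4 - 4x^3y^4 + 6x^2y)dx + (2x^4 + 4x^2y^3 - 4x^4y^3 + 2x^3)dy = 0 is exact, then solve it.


Check exactness: ∂M/∂y = 8x^3 + 8xy^3 - 16x^3y^3 + 6x^2 and ∂N/∂x = 8x^3 + 8xy^3 - 16x^3y^3 + 6x^2; equal, so the equation is exact.
Integrate M with respect to x (treating y as constant): ∫M dx = 2x^4y + x^2y^4 - x^4y^4 + 2x^3y + h(y).
Differentiate w.r.t. y and set equal to N: all terms match, so h'(y) = 0 and h is a constant absorbed into C.
General solution: 2x^4y + x^2y^4 - x^4y^4 + 2x^3y = C.


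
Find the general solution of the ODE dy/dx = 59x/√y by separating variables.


Separate: √y dy = 59x dx.
Integrate: (2/3)y^(3/2) = (59/2)x² + C.


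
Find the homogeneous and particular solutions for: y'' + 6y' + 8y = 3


Characteristic roots of r² + 6r + 8 = 0 are -2, -4.
y_h = C₁e^(-2x) + C₂e^(-4x).
Constant forcing; try y_p = A. Then 8A = 3 ⇒ A = 3/8.
General solution: y = C₁e^(-2x) + C₂e^(-4x) + 3/8.


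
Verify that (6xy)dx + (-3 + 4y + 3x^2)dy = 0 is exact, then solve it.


Check exactness: ∂M/∂y = 6x and ∂N/∂x = 6x; equal, so the equation is exact.
Integrate M with respect to x (treating y as constant): ∫M dx = 3x^2y + h(y).
Differentiate w.r.t. y and set equal to N: the x-dependent terms already match, leaving h'(y) = -3 + 4y. Integrate: h(y) = -3y + 2y^2.
So F(x,y) = -3y + 2y^2 + 3x^2y.
General solution: -3y + 2y^2 + 3x^2y = C.


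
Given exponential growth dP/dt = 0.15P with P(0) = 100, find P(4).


The ODE dP/dt = 0.15P has solution P(t) = P(0)e^(0.15t).
Substitute P(0) = 100 and t = 4: P(4) = 100 e^(0.60) ≈ 182.


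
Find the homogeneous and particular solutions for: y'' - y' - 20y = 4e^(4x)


Characteristic roots of r² - r - 20 = 0 are 5, -4.
y_h = C₁e^(5x) + C₂e^(-4x).
Forcing exponent 4 is not a characteristic root; try y_p = Ae^(4x).
Substitute: A·(16 + (-1)·4 + (-20)) = A·-8 = 4, so A = -1/2.
General solution: y = C₁e^(5x) + C₂e^(-4x) - (1/2)e^(4x).


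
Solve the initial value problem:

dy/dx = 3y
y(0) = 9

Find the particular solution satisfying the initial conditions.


General solution of y' = 3y is y = Ce^(3x).
Apply y(0) = 9: C = 9.
Particular solution: y = 9e^(3x).


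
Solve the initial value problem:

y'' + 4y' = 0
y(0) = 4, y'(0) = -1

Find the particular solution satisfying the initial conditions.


Characteristic roots of r² + 4r = 0 are 0, -4.
General solution y = c₁ + c₂ e^(-4x).
Apply y(0) = 4: c₁ + c₂ = 4. Apply y'(0) = -1: 0 c₁ - 4 c₂ = -1.
Solve: c₁ = 15/4, c₂ = 1/4.
Particular solution: y = 15/4 + (1/4)e^(-4x).


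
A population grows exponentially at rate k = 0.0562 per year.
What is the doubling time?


Exponential growth: P(t) = P₀ e^(0.0562t). Set P(t)/P₀ = 2: e^(0.0562t) = 2.
Solve: t = ln(2)/0.0562 ≈ 12.33 years.


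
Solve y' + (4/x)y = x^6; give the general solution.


P(x) = 4/x ⇒ μ = x^4.
(x^4 y)' = x^10 ⇒ x^4 y = x^11/(11) + C.
Solve for y: y = (1/11)x^7 + C/x^4.


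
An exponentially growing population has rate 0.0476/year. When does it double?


Exponential growth: P(t) = P₀ e^(0.0476t). Set P(t)/P₀ = 2: e^(0.0476t) = 2.
Solve: t = ln(2)/0.0476 ≈ 14.56 years.


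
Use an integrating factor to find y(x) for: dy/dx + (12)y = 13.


P(x) = 12, Q(x) = 13; integrating factor μ = e^(12x).
(μ y)' = 13e^(12x) ⇒ μ y = (13/12)e^(12x) + C.
Divide by μ: y = 13/12 + Ce^(-12x).


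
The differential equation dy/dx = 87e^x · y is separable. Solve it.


Separate variables: dy/y = 87e^x dx.
Integrate: ln|y| = 87e^x + C₀.
Exponentiate: y = Ce^(87e^x).


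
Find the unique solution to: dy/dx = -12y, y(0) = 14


General solution of y' = -12y is y = Ce^(-12x).
Apply y(0) = 14: C = 14.
Particular solution: y = 14e^(-12x).
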